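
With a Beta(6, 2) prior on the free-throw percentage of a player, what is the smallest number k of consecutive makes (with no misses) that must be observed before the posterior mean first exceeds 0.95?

After k makes and 0 misses the posterior is Beta(6+k, 2), with mean (6+k)/(6+2+k).
Set (6+k)/(8+k) > 0.95 and solve: k > (0.95·8 − 6)/(1 − 0.95) = 32.000.
The smallest integer exceeding 32.000 is 33.

k = 33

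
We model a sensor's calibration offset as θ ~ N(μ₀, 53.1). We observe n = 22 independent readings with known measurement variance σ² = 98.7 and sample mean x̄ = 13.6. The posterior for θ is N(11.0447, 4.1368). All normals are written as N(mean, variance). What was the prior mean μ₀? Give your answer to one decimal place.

With known observation variance, the Normal–Normal posterior has precision τ_n = τ₀ + n/σ² and mean μ_n = (τ₀μ₀ + (n/σ²)x̄)/τ_n.
Here τ₀ = 1/53.1 = 0.018832 and τ_data = 22/98.7 = 0.222898, so τ_n = 0.241730.
Rearranging for μ₀: μ₀ = (μ_n·τ_n − τ_data·x̄)/τ₀ = (11.0447·0.241730 − 0.222898·13.6) / 0.018832 = -0.361577/0.018832 ≈ -19.2.

μ₀ = -19.2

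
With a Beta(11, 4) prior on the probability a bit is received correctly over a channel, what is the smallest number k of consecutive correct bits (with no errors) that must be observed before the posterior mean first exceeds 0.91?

After k correct bits and 0 errors the posterior is Beta(11+k, 4), with mean (11+k)/(11+4+k).
Set (11+k)/(15+k) > 0.91 and solve: k > (0.91·15 − 11)/(1 − 0.91) = 29.444.
The smallest integer exceeding 29.444 is 30.

k = 30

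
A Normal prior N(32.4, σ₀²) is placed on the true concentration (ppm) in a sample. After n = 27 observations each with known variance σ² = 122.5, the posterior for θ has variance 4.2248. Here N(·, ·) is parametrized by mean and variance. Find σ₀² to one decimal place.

Posterior precision equals prior precision plus data precision: 1/σ_n² = 1/σ₀² + n/σ².
So 1/σ₀² = 1/4.2248 − 27/122.5 = 0.236698 − 0.220408 = 0.016290.
Hence σ₀² = 1/0.016290 ≈ 61.4.

σ₀² = 61.4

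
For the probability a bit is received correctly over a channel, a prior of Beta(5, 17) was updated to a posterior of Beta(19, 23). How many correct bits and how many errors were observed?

Beta is conjugate to the binomial likelihood: posterior = Beta(α+s, β+f).
Match parameters: s=19−5=14, f=23−17=6.

14 correct bits and 6 errors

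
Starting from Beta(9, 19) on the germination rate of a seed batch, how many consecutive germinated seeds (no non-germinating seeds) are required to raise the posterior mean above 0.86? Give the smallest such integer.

After k germinated seeds and 0 non-germinating seeds the posterior is Beta(9+k, 19), with mean (9+k)/(9+19+k).
Set (9+k)/(28+k) > 0.86 and solve: k > (0.86·28 − 9)/(1 − 0.86) = 107.714.
The smallest integer exceeding 107.714 is 108.

k = 108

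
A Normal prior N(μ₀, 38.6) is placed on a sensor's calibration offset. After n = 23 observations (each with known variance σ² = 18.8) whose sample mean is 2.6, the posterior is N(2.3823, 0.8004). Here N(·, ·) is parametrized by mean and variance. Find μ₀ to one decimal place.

With known observation variance, the Normal–Normal posterior has precision τ_n = τ₀ + n/σ² and mean μ_n = (τ₀μ₀ + (n/σ²)x̄)/τ_n.
Here τ₀ = 1/38.6 = 0.025907 and τ_data = 23/18.8 = 1.223404, so τ_n = 1.249311.
Rearranging for μ₀: μ₀ = (μ_n·τ_n − τ_data·x̄)/τ₀ = (2.3823·1.249311 − 1.223404·2.6) / 0.025907 = -0.204617/0.025907 ≈ -7.9.

μ₀ = -7.9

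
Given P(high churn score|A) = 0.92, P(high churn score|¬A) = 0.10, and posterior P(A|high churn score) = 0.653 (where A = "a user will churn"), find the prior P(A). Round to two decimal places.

In odds form, posterior odds = prior odds × likelihood ratio, so prior odds = posterior odds ÷ LR.
Posterior odds = 0.653/(1−0.653) = 1.8818. LR = 0.92/0.10 = 9.2000.
Prior odds = 1.8818/9.2000 = 0.2045, so P(A) = 0.2045/(1+0.2045) ≈ 0.17.

P(A) = 0.17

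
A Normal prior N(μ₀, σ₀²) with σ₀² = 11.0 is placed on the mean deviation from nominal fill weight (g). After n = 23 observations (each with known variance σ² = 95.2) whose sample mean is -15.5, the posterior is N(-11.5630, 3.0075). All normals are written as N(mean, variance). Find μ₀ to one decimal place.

μ₀ = -1.1

The posterior mean is a precision-weighted average: μ_n = (τ₀μ₀ + τ_data·x̄)/(τ₀+τ_data), with τ₀=1/σ₀² and τ_data=n/σ².
Here τ₀ = 1/11.0 = 0.090909 and τ_data = 23/95.2 = 0.241597, so τ_n = 0.332506.
Rearranging for μ₀: μ₀ = (μ_n·τ_n − τ_data·x̄)/τ₀ = (-11.5630·0.332506 − 0.241597·-15.5) / 0.090909 = -0.100013/0.090909 ≈ -1.1.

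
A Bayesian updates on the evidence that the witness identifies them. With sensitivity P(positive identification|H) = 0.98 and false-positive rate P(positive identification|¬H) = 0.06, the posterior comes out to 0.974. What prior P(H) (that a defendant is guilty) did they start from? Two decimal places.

Bayes' rule in odds form gives O(H|E) = O(H)·[P(E|H)/P(E|¬H)], hence O(H) = O(H|E)/LR.
Posterior odds = 0.974/(1−0.974) = 37.4615. LR = 0.98/0.06 = 16.3333.
Prior odds = 37.4615/16.3333 = 2.2936, so P(H) = 2.2936/(1+2.2936) ≈ 0.70.

P(H) = 0.70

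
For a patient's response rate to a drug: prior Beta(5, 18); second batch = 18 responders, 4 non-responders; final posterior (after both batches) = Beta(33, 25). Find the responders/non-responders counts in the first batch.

Sequential conjugate updates are equivalent to a single update on the pooled data, so total successes = posterior α − prior α and total failures = posterior β − prior β.
Total across both batches: 33−5=28 responders, 25−18=7 non-responders.
Subtract the second batch: 28−18=10 responders and 7−4=3 non-responders.

10 responders and 3 non-responders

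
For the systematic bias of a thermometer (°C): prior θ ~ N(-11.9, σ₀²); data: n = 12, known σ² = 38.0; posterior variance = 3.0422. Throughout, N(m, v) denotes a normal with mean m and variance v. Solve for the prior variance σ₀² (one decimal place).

σ₀² = 77.4

For the Normal–Normal model with known σ², precisions add: τ_n = τ₀ + n/σ².
So 1/σ₀² = 1/3.0422 − 12/38.0 = 0.328709 − 0.315789 = 0.012920.
Hence σ₀² = 1/0.012920 ≈ 77.4.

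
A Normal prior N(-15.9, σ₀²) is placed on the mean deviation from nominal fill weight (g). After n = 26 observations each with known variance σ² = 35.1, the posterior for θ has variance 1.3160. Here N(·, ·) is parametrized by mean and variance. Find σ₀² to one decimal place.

σ₀² = 52.3

For the Normal–Normal model with known σ², precisions add: τ_n = τ₀ + n/σ².
So 1/σ₀² = 1/1.3160 − 26/35.1 = 0.759878 − 0.740741 = 0.019137.
Hence σ₀² = 1/0.019137 ≈ 52.3.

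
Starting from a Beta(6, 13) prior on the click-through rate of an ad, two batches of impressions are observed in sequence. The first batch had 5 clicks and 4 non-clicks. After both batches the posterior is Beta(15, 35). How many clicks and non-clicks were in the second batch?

4 clicks and 18 non-clicks

Sequential conjugate updates are equivalent to a single update on the pooled data, so total successes = posterior α − prior α and total failures = posterior β − prior β.
Total across both batches: 15−6=9 clicks, 35−13=22 non-clicks.
Subtract the first batch: 9−5=4 clicks and 22−4=18 non-clicks.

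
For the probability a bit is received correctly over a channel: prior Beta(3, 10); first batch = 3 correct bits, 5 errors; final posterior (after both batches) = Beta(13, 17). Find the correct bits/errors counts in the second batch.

Sequential conjugate updates are equivalent to a single update on the pooled data, so total successes = posterior α − prior α and total failures = posterior β − prior β.
Total across both batches: 13−3=10 correct bits, 17−10=7 errors.
Subtract the first batch: 10−3=7 correct bits and 7−5=2 errors.

7 correct bits and 2 errors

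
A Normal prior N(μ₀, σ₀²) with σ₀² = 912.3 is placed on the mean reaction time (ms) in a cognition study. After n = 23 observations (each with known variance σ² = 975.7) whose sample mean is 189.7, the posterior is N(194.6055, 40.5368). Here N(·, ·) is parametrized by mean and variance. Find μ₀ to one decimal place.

With known observation variance, the Normal–Normal posterior has precision τ_n = τ₀ + n/σ² and mean μ_n = (τ₀μ₀ + (n/σ²)x̄)/τ_n.
Here τ₀ = 1/912.3 = 0.001096 and τ_data = 23/975.7 = 0.023573, so τ_n = 0.024669.
Rearranging for μ₀: μ₀ = (μ_n·τ_n − τ_data·x̄)/τ₀ = (194.6055·0.024669 − 0.023573·189.7) / 0.001096 = 0.328925/0.001096 ≈ 300.1.

μ₀ = 300.1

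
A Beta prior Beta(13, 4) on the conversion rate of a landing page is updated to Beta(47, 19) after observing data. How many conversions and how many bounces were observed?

Under Beta–binomial conjugacy the posterior parameters are (a+s, b+f).
So s = 47 − 13 = 34 and f = 19 − 4 = 15.

34 conversions and 15 bounces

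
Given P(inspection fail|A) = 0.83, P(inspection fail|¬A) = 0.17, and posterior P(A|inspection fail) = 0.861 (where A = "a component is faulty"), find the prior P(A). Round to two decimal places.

Bayes' rule in odds form gives O(A|E) = O(A)·[P(E|A)/P(E|¬A)], hence O(A) = O(A|E)/LR.
Posterior odds = 0.861/(1−0.861) = 6.1942. LR = 0.83/0.17 = 4.8824.
Prior odds = 6.1942/4.8824 = 1.2687, so P(A) = 1.2687/(1+1.2687) ≈ 0.56.

P(A) = 0.56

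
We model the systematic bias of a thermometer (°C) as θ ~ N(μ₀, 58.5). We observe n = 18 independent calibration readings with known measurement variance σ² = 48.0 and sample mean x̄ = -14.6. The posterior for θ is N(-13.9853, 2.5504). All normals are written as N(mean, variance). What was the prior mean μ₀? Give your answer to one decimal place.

μ₀ = -0.5

With known observation variance, the Normal–Normal posterior has precision τ_n = τ₀ + n/σ² and mean μ_n = (τ₀μ₀ + (n/σ²)x̄)/τ_n.
Here τ₀ = 1/58.5 = 0.017094 and τ_data = 18/48.0 = 0.375000, so τ_n = 0.392094.
Rearranging for μ₀: μ₀ = (μ_n·τ_n − τ_data·x̄)/τ₀ = (-13.9853·0.392094 − 0.375000·-14.6) / 0.017094 = -0.008552/0.017094 ≈ -0.5.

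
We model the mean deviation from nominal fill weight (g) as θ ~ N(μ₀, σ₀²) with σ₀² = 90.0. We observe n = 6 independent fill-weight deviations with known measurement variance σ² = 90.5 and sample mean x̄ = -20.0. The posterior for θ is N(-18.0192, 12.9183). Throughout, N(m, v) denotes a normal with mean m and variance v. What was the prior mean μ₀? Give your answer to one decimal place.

μ₀ = -6.2

The posterior mean is a precision-weighted average: μ_n = (τ₀μ₀ + τ_data·x̄)/(τ₀+τ_data), with τ₀=1/σ₀² and τ_data=n/σ².
Here τ₀ = 1/90.0 = 0.011111 and τ_data = 6/90.5 = 0.066298, so τ_n = 0.077409.
Rearranging for μ₀: μ₀ = (μ_n·τ_n − τ_data·x̄)/τ₀ = (-18.0192·0.077409 − 0.066298·-20.0) / 0.011111 = -0.068888/0.011111 ≈ -6.2.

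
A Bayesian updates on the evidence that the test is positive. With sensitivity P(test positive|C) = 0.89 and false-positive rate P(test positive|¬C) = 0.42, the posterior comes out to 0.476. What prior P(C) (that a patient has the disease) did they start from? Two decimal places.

P(C) = 0.30

Bayes' rule in odds form gives O(C|E) = O(C)·[P(E|C)/P(E|¬C)], hence O(C) = O(C|E)/LR.
Posterior odds = 0.476/(1−0.476) = 0.9084. LR = 0.89/0.42 = 2.1190.
Prior odds = 0.9084/2.1190 = 0.4287, so P(C) = 0.4287/(1+0.4287) ≈ 0.30.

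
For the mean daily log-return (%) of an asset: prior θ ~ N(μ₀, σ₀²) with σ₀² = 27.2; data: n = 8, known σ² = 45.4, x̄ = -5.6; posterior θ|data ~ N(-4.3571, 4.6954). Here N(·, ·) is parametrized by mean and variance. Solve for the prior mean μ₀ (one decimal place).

μ₀ = 1.6

With known observation variance, the Normal–Normal posterior has precision τ_n = τ₀ + n/σ² and mean μ_n = (τ₀μ₀ + (n/σ²)x̄)/τ_n.
Here τ₀ = 1/27.2 = 0.036765 and τ_data = 8/45.4 = 0.176211, so τ_n = 0.212976.
Rearranging for μ₀: μ₀ = (μ_n·τ_n − τ_data·x̄)/τ₀ = (-4.3571·0.212976 − 0.176211·-5.6) / 0.036765 = 0.058824/0.036765 ≈ 1.6.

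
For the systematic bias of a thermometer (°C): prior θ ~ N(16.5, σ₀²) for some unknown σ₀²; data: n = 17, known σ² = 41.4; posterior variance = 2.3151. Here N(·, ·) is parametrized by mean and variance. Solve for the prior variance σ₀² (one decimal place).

Posterior precision equals prior precision plus data precision: 1/σ_n² = 1/σ₀² + n/σ².
So 1/σ₀² = 1/2.3151 − 17/41.4 = 0.431947 − 0.410628 = 0.021319.
Hence σ₀² = 1/0.021319 ≈ 46.9.

σ₀² = 46.9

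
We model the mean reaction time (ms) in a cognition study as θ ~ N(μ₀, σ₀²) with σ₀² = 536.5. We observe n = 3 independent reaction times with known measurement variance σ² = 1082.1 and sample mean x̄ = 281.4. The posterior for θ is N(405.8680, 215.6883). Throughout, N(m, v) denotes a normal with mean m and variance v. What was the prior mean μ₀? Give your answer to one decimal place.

μ₀ = 591.0

The posterior mean is a precision-weighted average: μ_n = (τ₀μ₀ + τ_data·x̄)/(τ₀+τ_data), with τ₀=1/σ₀² and τ_data=n/σ².
Here τ₀ = 1/536.5 = 0.001864 and τ_data = 3/1082.1 = 0.002772, so τ_n = 0.004636.
Rearranging for μ₀: μ₀ = (μ_n·τ_n − τ_data·x̄)/τ₀ = (405.8680·0.004636 − 0.002772·281.4) / 0.001864 = 1.101563/0.001864 ≈ 591.0.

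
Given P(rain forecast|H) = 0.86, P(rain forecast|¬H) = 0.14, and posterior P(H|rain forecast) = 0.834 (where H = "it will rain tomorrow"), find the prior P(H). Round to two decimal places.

In odds form, posterior odds = prior odds × likelihood ratio, so prior odds = posterior odds ÷ LR.
Posterior odds = 0.834/(1−0.834) = 5.0241. LR = 0.86/0.14 = 6.1429.
Prior odds = 5.0241/6.1429 = 0.8179, so P(H) = 0.8179/(1+0.8179) ≈ 0.45.

P(H) = 0.45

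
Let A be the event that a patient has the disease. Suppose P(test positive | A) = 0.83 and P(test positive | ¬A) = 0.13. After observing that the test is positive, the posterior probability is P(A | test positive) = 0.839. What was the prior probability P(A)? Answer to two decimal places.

P(A) = 0.45

Bayes' rule in odds form gives O(A|E) = O(A)·[P(E|A)/P(E|¬A)], hence O(A) = O(A|E)/LR.
Posterior odds = 0.839/(1−0.839) = 5.2112. LR = 0.83/0.13 = 6.3846.
Prior odds = 5.2112/6.3846 = 0.8162, so P(A) = 0.8162/(1+0.8162) ≈ 0.45.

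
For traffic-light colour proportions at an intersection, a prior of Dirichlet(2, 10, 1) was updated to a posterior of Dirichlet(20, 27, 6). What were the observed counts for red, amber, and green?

counts (18, 17, 5)

For a Dirichlet(α) prior with multinomial counts c, the posterior is Dirichlet(α + c) componentwise.
Counts are posterior − prior componentwise: 20−2=18, 27−10=17, 6−1=5.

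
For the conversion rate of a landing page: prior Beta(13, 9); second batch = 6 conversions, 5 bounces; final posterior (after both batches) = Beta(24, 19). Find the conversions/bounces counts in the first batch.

Sequential conjugate updates are equivalent to a single update on the pooled data, so total successes = posterior α − prior α and total failures = posterior β − prior β.
Total across both batches: 24−13=11 conversions, 19−9=10 bounces.
Subtract the second batch: 11−6=5 conversions and 10−5=5 bounces.

5 conversions and 5 bounces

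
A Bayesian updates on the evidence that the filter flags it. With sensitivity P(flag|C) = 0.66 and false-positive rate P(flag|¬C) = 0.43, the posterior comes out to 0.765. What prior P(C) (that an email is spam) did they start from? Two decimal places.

P(C) = 0.68

Bayes' rule in odds form gives O(C|E) = O(C)·[P(E|C)/P(E|¬C)], hence O(C) = O(C|E)/LR.
Posterior odds = 0.765/(1−0.765) = 3.2553. LR = 0.66/0.43 = 1.5349.
Prior odds = 3.2553/1.5349 = 2.1209, so P(C) = 2.1209/(1+2.1209) ≈ 0.68.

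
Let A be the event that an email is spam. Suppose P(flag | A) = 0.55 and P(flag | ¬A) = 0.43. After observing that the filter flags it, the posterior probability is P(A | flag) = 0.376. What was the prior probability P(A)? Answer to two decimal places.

Bayes' rule in odds form gives O(A|E) = O(A)·[P(E|A)/P(E|¬A)], hence O(A) = O(A|E)/LR.
Posterior odds = 0.376/(1−0.376) = 0.6026. LR = 0.55/0.43 = 1.2791.
Prior odds = 0.6026/1.2791 = 0.4711, so P(A) = 0.4711/(1+0.4711) ≈ 0.32.

P(A) = 0.32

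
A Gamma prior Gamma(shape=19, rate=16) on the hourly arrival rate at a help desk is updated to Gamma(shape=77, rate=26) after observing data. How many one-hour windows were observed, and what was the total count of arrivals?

A Gamma(α, β) prior (rate parametrization) on a Poisson rate with n observations summing to S gives posterior Gamma(α+S, β+n).
Matching: Σxᵢ = 77 − 19 = 58 and n = 26 − 16 = 10.

n = 10 one-hour windows with total 58 arrivals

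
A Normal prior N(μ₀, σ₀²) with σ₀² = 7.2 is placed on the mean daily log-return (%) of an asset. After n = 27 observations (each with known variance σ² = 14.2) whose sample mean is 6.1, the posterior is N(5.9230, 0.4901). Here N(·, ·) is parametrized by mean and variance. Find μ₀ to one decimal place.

μ₀ = 3.5

With known observation variance, the Normal–Normal posterior has precision τ_n = τ₀ + n/σ² and mean μ_n = (τ₀μ₀ + (n/σ²)x̄)/τ_n.
Here τ₀ = 1/7.2 = 0.138889 and τ_data = 27/14.2 = 1.901408, so τ_n = 2.040297.
Rearranging for μ₀: μ₀ = (μ_n·τ_n − τ_data·x̄)/τ₀ = (5.9230·2.040297 − 1.901408·6.1) / 0.138889 = 0.486090/0.138889 ≈ 3.5.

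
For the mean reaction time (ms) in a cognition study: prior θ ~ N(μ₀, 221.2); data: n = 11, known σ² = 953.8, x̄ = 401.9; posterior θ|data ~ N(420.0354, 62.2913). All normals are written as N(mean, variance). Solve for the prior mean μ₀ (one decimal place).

μ₀ = 466.3

The posterior mean is a precision-weighted average: μ_n = (τ₀μ₀ + τ_data·x̄)/(τ₀+τ_data), with τ₀=1/σ₀² and τ_data=n/σ².
Here τ₀ = 1/221.2 = 0.004521 and τ_data = 11/953.8 = 0.011533, so τ_n = 0.016054.
Rearranging for μ₀: μ₀ = (μ_n·τ_n − τ_data·x̄)/τ₀ = (420.0354·0.016054 − 0.011533·401.9) / 0.004521 = 2.108136/0.004521 ≈ 466.3.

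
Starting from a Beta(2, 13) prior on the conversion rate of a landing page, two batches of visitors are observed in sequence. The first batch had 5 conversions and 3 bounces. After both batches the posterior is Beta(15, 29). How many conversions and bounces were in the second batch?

Because Beta–binomial updating is additive in the counts, the combined data contributed (α_post−α_prior, β_post−β_prior) successes and failures.
Total across both batches: 15−2=13 conversions, 29−13=16 bounces.
Subtract the first batch: 13−5=8 conversions and 16−3=13 bounces.

8 conversions and 13 bounces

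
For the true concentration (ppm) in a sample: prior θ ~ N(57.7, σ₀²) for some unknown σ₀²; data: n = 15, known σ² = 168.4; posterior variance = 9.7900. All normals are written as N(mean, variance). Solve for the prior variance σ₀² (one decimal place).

For the Normal–Normal model with known σ², precisions add: τ_n = τ₀ + n/σ².
So 1/σ₀² = 1/9.7900 − 15/168.4 = 0.102145 − 0.089074 = 0.013071.
Hence σ₀² = 1/0.013071 ≈ 76.5.

σ₀² = 76.5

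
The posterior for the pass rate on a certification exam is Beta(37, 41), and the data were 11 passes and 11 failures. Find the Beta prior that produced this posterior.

Beta is conjugate to the binomial likelihood: posterior = Beta(a+s, b+f).
Subtract the data counts: 37−11=26, 41−11=30.

Beta(26, 30)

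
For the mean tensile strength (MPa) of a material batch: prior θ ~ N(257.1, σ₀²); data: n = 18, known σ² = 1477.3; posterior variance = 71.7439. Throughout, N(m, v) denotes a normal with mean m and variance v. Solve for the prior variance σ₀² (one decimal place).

σ₀² = 570.1

Posterior precision equals prior precision plus data precision: 1/σ_n² = 1/σ₀² + n/σ².
So 1/σ₀² = 1/71.7439 − 18/1477.3 = 0.013938 − 0.012184 = 0.001754.
Hence σ₀² = 1/0.001754 ≈ 570.1.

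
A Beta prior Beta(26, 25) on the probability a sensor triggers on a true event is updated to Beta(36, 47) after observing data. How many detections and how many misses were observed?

A Beta(a, b) prior with s successes and f failures in binomial data gives a Beta(a+s, b+f) posterior.
So s = 36 − 26 = 10 and f = 47 − 25 = 22.

10 detections and 22 misses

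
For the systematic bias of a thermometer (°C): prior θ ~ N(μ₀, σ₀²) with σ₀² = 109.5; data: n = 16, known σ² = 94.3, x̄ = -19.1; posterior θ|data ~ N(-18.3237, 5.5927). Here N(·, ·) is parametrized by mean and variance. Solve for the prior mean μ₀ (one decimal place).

With known observation variance, the Normal–Normal posterior has precision τ_n = τ₀ + n/σ² and mean μ_n = (τ₀μ₀ + (n/σ²)x̄)/τ_n.
Here τ₀ = 1/109.5 = 0.009132 and τ_data = 16/94.3 = 0.169671, so τ_n = 0.178803.
Rearranging for μ₀: μ₀ = (μ_n·τ_n − τ_data·x̄)/τ₀ = (-18.3237·0.178803 − 0.169671·-19.1) / 0.009132 = -0.035616/0.009132 ≈ -3.9.

μ₀ = -3.9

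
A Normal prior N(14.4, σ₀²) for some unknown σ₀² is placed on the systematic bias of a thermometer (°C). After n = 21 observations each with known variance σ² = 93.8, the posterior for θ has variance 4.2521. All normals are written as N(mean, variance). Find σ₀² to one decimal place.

σ₀² = 88.5

Posterior precision equals prior precision plus data precision: 1/σ_n² = 1/σ₀² + n/σ².
So 1/σ₀² = 1/4.2521 − 21/93.8 = 0.235178 − 0.223881 = 0.011297.
Hence σ₀² = 1/0.011297 ≈ 88.5.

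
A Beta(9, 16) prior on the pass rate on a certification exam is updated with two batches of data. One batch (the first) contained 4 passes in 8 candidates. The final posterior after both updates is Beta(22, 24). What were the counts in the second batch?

9 passes and 4 failures

Sequential conjugate updates are equivalent to a single update on the pooled data, so total successes = posterior α − prior α and total failures = posterior β − prior β.
Total across both batches: 22−9=13 passes, 24−16=8 failures.
Subtract the first batch: 13−4=9 passes and 8−4=4 failures.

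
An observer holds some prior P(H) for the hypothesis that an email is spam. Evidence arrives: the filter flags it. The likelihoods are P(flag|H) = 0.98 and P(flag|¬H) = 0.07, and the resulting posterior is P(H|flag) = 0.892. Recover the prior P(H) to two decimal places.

P(H) = 0.37

In odds form, posterior odds = prior odds × likelihood ratio, so prior odds = posterior odds ÷ LR.
Posterior odds = 0.892/(1−0.892) = 8.2593. LR = 0.98/0.07 = 14.0000.
Prior odds = 8.2593/14.0000 = 0.5899, so P(H) = 0.5899/(1+0.5899) ≈ 0.37.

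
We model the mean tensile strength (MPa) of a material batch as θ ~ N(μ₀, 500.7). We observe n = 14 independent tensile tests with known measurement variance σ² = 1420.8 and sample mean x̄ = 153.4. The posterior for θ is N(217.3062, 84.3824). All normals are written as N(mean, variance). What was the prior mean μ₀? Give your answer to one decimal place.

With known observation variance, the Normal–Normal posterior has precision τ_n = τ₀ + n/σ² and mean μ_n = (τ₀μ₀ + (n/σ²)x̄)/τ_n.
Here τ₀ = 1/500.7 = 0.001997 and τ_data = 14/1420.8 = 0.009854, so τ_n = 0.011851.
Rearranging for μ₀: μ₀ = (μ_n·τ_n − τ_data·x̄)/τ₀ = (217.3062·0.011851 − 0.009854·153.4) / 0.001997 = 1.063692/0.001997 ≈ 532.6.

μ₀ = 532.6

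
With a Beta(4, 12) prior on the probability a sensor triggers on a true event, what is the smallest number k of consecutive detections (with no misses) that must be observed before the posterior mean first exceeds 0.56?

After k detections and 0 misses the posterior is Beta(4+k, 12), with mean (4+k)/(4+12+k).
Set (4+k)/(16+k) > 0.56 and solve: k > (0.56·16 − 4)/(1 − 0.56) = 11.273.
The smallest integer exceeding 11.273 is 12.

k = 12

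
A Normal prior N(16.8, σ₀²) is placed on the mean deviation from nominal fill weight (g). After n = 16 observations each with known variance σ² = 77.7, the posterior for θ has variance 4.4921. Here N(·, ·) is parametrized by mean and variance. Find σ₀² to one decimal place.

σ₀² = 59.9

For the Normal–Normal model with known σ², precisions add: τ_n = τ₀ + n/σ².
So 1/σ₀² = 1/4.4921 − 16/77.7 = 0.222613 − 0.205920 = 0.016693.
Hence σ₀² = 1/0.016693 ≈ 59.9.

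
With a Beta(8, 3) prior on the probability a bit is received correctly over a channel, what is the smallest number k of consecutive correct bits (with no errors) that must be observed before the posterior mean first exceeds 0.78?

After k correct bits and 0 errors the posterior is Beta(8+k, 3), with mean (8+k)/(8+3+k).
Set (8+k)/(11+k) > 0.78 and solve: k > (0.78·11 − 8)/(1 − 0.78) = 2.636.
The smallest integer exceeding 2.636 is 3.

k = 3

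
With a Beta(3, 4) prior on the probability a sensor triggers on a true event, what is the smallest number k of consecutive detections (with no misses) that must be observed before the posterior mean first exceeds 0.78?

k = 12

After k detections and 0 misses the posterior is Beta(3+k, 4), with mean (3+k)/(3+4+k).
Set (3+k)/(7+k) > 0.78 and solve: k > (0.78·7 − 3)/(1 − 0.78) = 11.182.
The smallest integer exceeding 11.182 is 12.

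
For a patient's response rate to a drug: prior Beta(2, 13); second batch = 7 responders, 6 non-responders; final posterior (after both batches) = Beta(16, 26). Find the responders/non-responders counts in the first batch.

7 responders and 7 non-responders

Because Beta–binomial updating is additive in the counts, the combined data contributed (α_post−α_prior, β_post−β_prior) successes and failures.
Total across both batches: 16−2=14 responders, 26−13=13 non-responders.
Subtract the second batch: 14−7=7 responders and 13−6=7 non-responders.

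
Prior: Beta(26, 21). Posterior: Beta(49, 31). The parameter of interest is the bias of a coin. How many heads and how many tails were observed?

Beta is conjugate to the binomial likelihood: posterior = Beta(a+s, b+f).
Match parameters: s=49−26=23, f=31−21=10.

23 heads and 10 tails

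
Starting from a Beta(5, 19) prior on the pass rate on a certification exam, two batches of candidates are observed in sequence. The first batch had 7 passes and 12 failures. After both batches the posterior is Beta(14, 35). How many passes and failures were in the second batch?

2 passes and 4 failures

Because Beta–binomial updating is additive in the counts, the combined data contributed (α_post−α_prior, β_post−β_prior) successes and failures.
Total across both batches: 14−5=9 passes, 35−19=16 failures.
Subtract the first batch: 9−7=2 passes and 16−12=4 failures.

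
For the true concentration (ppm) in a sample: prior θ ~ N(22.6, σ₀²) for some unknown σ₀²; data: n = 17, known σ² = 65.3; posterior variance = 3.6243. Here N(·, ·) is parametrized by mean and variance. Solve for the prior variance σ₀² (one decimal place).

For the Normal–Normal model with known σ², precisions add: τ_n = τ₀ + n/σ².
So 1/σ₀² = 1/3.6243 − 17/65.3 = 0.275915 − 0.260337 = 0.015578.
Hence σ₀² = 1/0.015578 ≈ 64.2.

σ₀² = 64.2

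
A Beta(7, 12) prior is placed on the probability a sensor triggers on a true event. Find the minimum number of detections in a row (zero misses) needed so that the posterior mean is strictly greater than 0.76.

After k detections and 0 misses the posterior is Beta(7+k, 12), with mean (7+k)/(7+12+k).
Set (7+k)/(19+k) > 0.76 and solve: k > (0.76·19 − 7)/(1 − 0.76) = 31.000.
The smallest integer exceeding 31.000 is 32.

k = 32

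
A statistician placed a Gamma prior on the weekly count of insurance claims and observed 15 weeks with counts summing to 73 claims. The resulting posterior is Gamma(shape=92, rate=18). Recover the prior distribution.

Gamma(shape=19, rate=3)

A Gamma(α, β) prior (rate parametrization) on a Poisson rate with n observations summing to S gives posterior Gamma(α+S, β+n).
So α = 92 − 73 = 19 and β = 18 − 15 = 3.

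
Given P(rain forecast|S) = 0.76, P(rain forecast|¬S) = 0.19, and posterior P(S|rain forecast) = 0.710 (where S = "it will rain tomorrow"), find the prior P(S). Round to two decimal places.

P(S) = 0.38

In odds form, posterior odds = prior odds × likelihood ratio, so prior odds = posterior odds ÷ LR.
Posterior odds = 0.710/(1−0.710) = 2.4483. LR = 0.76/0.19 = 4.0000.
Prior odds = 2.4483/4.0000 = 0.6121, so P(S) = 0.6121/(1+0.6121) ≈ 0.38.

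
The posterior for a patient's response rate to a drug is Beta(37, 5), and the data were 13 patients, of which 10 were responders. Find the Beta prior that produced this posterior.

Beta is conjugate to the binomial likelihood: posterior = Beta(a+s, b+f).
Subtract the data counts: 37−10=27, 5−3=2.

Beta(27, 2)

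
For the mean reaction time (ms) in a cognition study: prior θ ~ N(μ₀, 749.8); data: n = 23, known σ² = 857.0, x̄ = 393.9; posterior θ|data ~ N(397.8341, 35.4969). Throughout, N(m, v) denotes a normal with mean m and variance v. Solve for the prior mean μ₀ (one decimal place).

With known observation variance, the Normal–Normal posterior has precision τ_n = τ₀ + n/σ² and mean μ_n = (τ₀μ₀ + (n/σ²)x̄)/τ_n.
Here τ₀ = 1/749.8 = 0.001334 and τ_data = 23/857.0 = 0.026838, so τ_n = 0.028172.
Rearranging for μ₀: μ₀ = (μ_n·τ_n − τ_data·x̄)/τ₀ = (397.8341·0.028172 − 0.026838·393.9) / 0.001334 = 0.636294/0.001334 ≈ 477.0.

μ₀ = 477.0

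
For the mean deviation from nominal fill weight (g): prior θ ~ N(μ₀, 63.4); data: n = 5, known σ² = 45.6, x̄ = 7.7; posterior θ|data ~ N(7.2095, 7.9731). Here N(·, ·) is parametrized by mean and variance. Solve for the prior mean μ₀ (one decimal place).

The posterior mean is a precision-weighted average: μ_n = (τ₀μ₀ + τ_data·x̄)/(τ₀+τ_data), with τ₀=1/σ₀² and τ_data=n/σ².
Here τ₀ = 1/63.4 = 0.015773 and τ_data = 5/45.6 = 0.109649, so τ_n = 0.125422.
Rearranging for μ₀: μ₀ = (μ_n·τ_n − τ_data·x̄)/τ₀ = (7.2095·0.125422 − 0.109649·7.7) / 0.015773 = 0.059933/0.015773 ≈ 3.8.

μ₀ = 3.8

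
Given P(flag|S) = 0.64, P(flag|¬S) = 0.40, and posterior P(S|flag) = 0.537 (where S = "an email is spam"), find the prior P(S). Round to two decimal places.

In odds form, posterior odds = prior odds × likelihood ratio, so prior odds = posterior odds ÷ LR.
Posterior odds = 0.537/(1−0.537) = 1.1598. LR = 0.64/0.40 = 1.6000.
Prior odds = 1.1598/1.6000 = 0.7249, so P(S) = 0.7249/(1+0.7249) ≈ 0.42.

P(S) = 0.42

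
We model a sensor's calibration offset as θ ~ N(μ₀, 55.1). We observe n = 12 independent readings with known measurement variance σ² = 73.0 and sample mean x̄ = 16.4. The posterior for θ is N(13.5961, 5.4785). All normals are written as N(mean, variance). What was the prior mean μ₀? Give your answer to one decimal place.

μ₀ = -11.8

With known observation variance, the Normal–Normal posterior has precision τ_n = τ₀ + n/σ² and mean μ_n = (τ₀μ₀ + (n/σ²)x̄)/τ_n.
Here τ₀ = 1/55.1 = 0.018149 and τ_data = 12/73.0 = 0.164384, so τ_n = 0.182533.
Rearranging for μ₀: μ₀ = (μ_n·τ_n − τ_data·x̄)/τ₀ = (13.5961·0.182533 − 0.164384·16.4) / 0.018149 = -0.214161/0.018149 ≈ -11.8.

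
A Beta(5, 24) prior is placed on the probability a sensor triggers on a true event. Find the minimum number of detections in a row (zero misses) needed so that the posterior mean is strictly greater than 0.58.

After k detections and 0 misses the posterior is Beta(5+k, 24), with mean (5+k)/(5+24+k).
Set (5+k)/(29+k) > 0.58 and solve: k > (0.58·29 − 5)/(1 − 0.58) = 28.143.
The smallest integer exceeding 28.143 is 29, and checking k=29: (34)/(58) = 0.5862 > 0.58.

k = 29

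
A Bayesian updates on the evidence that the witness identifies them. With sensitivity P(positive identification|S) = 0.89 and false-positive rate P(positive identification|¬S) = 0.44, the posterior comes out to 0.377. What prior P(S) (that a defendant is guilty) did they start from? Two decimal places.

P(S) = 0.23

In odds form, posterior odds = prior odds × likelihood ratio, so prior odds = posterior odds ÷ LR.
Posterior odds = 0.377/(1−0.377) = 0.6051. LR = 0.89/0.44 = 2.0227.
Prior odds = 0.6051/2.0227 = 0.2992, so P(S) = 0.2992/(1+0.2992) ≈ 0.23.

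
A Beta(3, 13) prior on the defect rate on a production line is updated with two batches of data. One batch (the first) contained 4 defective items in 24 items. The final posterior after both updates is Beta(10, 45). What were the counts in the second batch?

Because Beta–binomial updating is additive in the counts, the combined data contributed (α_post−α_prior, β_post−β_prior) successes and failures.
Total across both batches: 10−3=7 defective items, 45−13=32 good items.
Subtract the first batch: 7−4=3 defective items and 32−20=12 good items.

3 defective items and 12 good items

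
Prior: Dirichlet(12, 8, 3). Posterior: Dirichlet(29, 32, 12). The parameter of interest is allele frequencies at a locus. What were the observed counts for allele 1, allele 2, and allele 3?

counts (17, 24, 9)

For a Dirichlet(α) prior with multinomial counts c, the posterior is Dirichlet(α + c) componentwise.
Counts are posterior − prior componentwise: 29−12=17, 32−8=24, 12−3=9.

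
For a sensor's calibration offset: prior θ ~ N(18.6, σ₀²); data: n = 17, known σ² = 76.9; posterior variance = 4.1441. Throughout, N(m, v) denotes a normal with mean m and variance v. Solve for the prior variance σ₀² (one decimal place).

For the Normal–Normal model with known σ², precisions add: τ_n = τ₀ + n/σ².
So 1/σ₀² = 1/4.1441 − 17/76.9 = 0.241307 − 0.221066 = 0.020241.
Hence σ₀² = 1/0.020241 ≈ 49.4.

σ₀² = 49.4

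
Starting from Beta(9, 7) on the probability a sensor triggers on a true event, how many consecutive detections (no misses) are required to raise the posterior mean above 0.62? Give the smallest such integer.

After k detections and 0 misses the posterior is Beta(9+k, 7), with mean (9+k)/(9+7+k).
Set (9+k)/(16+k) > 0.62 and solve: k > (0.62·16 − 9)/(1 − 0.62) = 2.421.
The smallest integer exceeding 2.421 is 3, and checking k=3: (12)/(19) = 0.6316 > 0.62.

k = 3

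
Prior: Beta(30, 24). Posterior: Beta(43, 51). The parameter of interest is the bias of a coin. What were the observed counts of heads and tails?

13 heads and 27 tails

Under Beta–binomial conjugacy the posterior parameters are (a+s, b+f).
Match parameters: s=43−30=13, f=51−24=27.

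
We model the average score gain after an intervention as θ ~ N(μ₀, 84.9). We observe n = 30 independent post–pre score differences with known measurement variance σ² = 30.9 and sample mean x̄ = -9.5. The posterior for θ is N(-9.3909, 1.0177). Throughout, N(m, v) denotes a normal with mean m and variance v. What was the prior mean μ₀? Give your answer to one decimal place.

With known observation variance, the Normal–Normal posterior has precision τ_n = τ₀ + n/σ² and mean μ_n = (τ₀μ₀ + (n/σ²)x̄)/τ_n.
Here τ₀ = 1/84.9 = 0.011779 and τ_data = 30/30.9 = 0.970874, so τ_n = 0.982653.
Rearranging for μ₀: μ₀ = (μ_n·τ_n − τ_data·x̄)/τ₀ = (-9.3909·0.982653 − 0.970874·-9.5) / 0.011779 = -0.004693/0.011779 ≈ -0.4.

μ₀ = -0.4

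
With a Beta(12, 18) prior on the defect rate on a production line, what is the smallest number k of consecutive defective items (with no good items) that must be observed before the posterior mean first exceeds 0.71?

After k defective items and 0 good items the posterior is Beta(12+k, 18), with mean (12+k)/(12+18+k).
Set (12+k)/(30+k) > 0.71 and solve: k > (0.71·30 − 12)/(1 − 0.71) = 32.069.
The smallest integer exceeding 32.069 is 33, and checking k=33: (45)/(63) = 0.7143 > 0.71.

k = 33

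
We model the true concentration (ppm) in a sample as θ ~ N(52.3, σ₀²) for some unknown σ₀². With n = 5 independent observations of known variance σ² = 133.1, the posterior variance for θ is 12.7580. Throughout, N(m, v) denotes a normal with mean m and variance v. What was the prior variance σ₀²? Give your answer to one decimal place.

Posterior precision equals prior precision plus data precision: 1/σ_n² = 1/σ₀² + n/σ².
So 1/σ₀² = 1/12.7580 − 5/133.1 = 0.078382 − 0.037566 = 0.040816.
Hence σ₀² = 1/0.040816 ≈ 24.5.

σ₀² = 24.5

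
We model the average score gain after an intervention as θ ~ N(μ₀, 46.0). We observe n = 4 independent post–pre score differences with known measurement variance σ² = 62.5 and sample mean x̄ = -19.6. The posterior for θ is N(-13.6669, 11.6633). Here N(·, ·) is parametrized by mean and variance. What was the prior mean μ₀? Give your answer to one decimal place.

With known observation variance, the Normal–Normal posterior has precision τ_n = τ₀ + n/σ² and mean μ_n = (τ₀μ₀ + (n/σ²)x̄)/τ_n.
Here τ₀ = 1/46.0 = 0.021739 and τ_data = 4/62.5 = 0.064000, so τ_n = 0.085739.
Rearranging for μ₀: μ₀ = (μ_n·τ_n − τ_data·x̄)/τ₀ = (-13.6669·0.085739 − 0.064000·-19.6) / 0.021739 = 0.082614/0.021739 ≈ 3.8.

μ₀ = 3.8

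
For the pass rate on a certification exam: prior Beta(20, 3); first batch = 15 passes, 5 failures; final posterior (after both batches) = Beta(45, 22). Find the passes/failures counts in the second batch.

Sequential conjugate updates are equivalent to a single update on the pooled data, so total successes = posterior α − prior α and total failures = posterior β − prior β.
Total across both batches: 45−20=25 passes, 22−3=19 failures.
Subtract the first batch: 25−15=10 passes and 19−5=14 failures.

10 passes and 14 failures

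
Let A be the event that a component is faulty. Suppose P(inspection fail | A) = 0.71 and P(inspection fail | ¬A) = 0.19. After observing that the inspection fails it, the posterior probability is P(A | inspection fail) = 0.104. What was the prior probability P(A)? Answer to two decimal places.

P(A) = 0.03

In odds form, posterior odds = prior odds × likelihood ratio, so prior odds = posterior odds ÷ LR.
Posterior odds = 0.104/(1−0.104) = 0.1161. LR = 0.71/0.19 = 3.7368.
Prior odds = 0.1161/3.7368 = 0.0311, so P(A) = 0.0311/(1+0.0311) ≈ 0.03.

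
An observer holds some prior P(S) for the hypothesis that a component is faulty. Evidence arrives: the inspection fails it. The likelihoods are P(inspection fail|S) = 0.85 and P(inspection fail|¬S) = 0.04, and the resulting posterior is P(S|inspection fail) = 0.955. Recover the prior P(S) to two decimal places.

Bayes' rule in odds form gives O(S|E) = O(S)·[P(E|S)/P(E|¬S)], hence O(S) = O(S|E)/LR.
Posterior odds = 0.955/(1−0.955) = 21.2222. LR = 0.85/0.04 = 21.2500.
Prior odds = 21.2222/21.2500 = 0.9987, so P(S) = 0.9987/(1+0.9987) ≈ 0.50.

P(S) = 0.50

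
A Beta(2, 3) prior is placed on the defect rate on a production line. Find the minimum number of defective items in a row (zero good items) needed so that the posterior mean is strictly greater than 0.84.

After k defective items and 0 good items the posterior is Beta(2+k, 3), with mean (2+k)/(2+3+k).
Set (2+k)/(5+k) > 0.84 and solve: k > (0.84·5 − 2)/(1 − 0.84) = 13.750.
The smallest integer exceeding 13.750 is 14.

k = 14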